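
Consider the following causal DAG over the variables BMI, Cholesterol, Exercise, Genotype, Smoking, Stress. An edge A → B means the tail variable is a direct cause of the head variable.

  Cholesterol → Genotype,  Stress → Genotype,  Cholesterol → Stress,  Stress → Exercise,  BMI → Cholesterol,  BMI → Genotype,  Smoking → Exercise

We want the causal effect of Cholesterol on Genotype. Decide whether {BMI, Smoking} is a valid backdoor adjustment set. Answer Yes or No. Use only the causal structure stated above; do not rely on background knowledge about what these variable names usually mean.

Backdoor paths from Cholesterol to Genotype (paths whose first edge points into Cholesterol):
  P1: Cholesterol <- BMI -> Genotype
Condition 1 (no descendant of Cholesterol in the set): holds — descendants of Cholesterol are {Exercise, Genotype, Stress}; none are in {BMI, Smoking}.
Condition 2 (every backdoor path blocked by {BMI, Smoking}):
  P1: blocked at fork node BMI ∈ conditioning set.
{BMI, Smoking} satisfies the backdoor criterion.

Yes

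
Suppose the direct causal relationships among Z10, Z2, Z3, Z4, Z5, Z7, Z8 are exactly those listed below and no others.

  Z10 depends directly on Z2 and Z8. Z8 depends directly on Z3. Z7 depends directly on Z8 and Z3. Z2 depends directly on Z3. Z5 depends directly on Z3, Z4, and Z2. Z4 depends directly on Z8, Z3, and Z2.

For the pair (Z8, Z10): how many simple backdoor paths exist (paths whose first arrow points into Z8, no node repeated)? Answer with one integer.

A backdoor path from Z8 to Z10 is any simple undirected path whose first edge points into Z8 (i.e. leaves Z8 via a parent).
Parents of Z8: {Z3}.
Enumerating:
  P1: Z8 <- Z3 -> Z2 -> Z10
  P2: Z8 <- Z3 -> Z4 <- Z2 -> Z10
  P3: Z8 <- Z3 -> Z4 -> Z5 <- Z2 -> Z10
  P4: Z8 <- Z3 -> Z5 <- Z2 -> Z10
  P5: Z8 <- Z3 -> Z5 <- Z4 <- Z2 -> Z10
That exhausts the simple backdoor paths. Count: 5.

5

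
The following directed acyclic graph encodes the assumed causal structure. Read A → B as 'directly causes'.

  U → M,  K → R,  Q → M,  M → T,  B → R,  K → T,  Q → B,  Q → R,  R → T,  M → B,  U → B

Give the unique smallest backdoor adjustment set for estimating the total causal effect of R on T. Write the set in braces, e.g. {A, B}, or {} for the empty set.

Variables eligible for adjustment (non-descendants of R, excluding R and T): {B, K, M, Q, U}.
Backdoor paths from R to T:
  P1: R <- Q -> M -> T
  P2: R <- Q -> B <- U -> M -> T
  P3: R <- Q -> B <- M -> T
  P4: R <- K -> T
  P5: R <- B <- Q -> M -> T
  P6: R <- B <- U -> M -> T
  P7: R <- B <- M -> T
The empty set is not sufficient: P1 (R <- Q -> M -> T) has no collider blocking it and no conditioned non-collider, so it is open.
Try {K, M}:
  P1: blocked at chain node M ∈ conditioning set.
  P2: blocked at collider B (neither it nor any descendant is in the conditioning set).
  P3: blocked at collider B (neither it nor any descendant is in the conditioning set).
  P4: blocked at fork node K ∈ conditioning set.
  P5: blocked at chain node M ∈ conditioning set.
  P6: blocked at chain node M ∈ conditioning set.
  P7: blocked at fork node M ∈ conditioning set.
{K, M} contains no descendant of R and blocks every backdoor path.
Every element of {K, M} is needed (dropping K leaves P4 open; dropping M leaves P1 open), so no proper subset is valid.
Among all size-2 subsets of the eligible variables, only {K, M} blocks every backdoor path, so it is the unique smallest valid adjustment set.

{K, M}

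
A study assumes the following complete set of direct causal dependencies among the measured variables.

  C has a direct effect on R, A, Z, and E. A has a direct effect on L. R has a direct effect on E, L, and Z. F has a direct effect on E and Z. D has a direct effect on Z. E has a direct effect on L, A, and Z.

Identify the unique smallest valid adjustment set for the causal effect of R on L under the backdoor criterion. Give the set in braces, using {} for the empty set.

{C}

Variables eligible for adjustment (non-descendants of R, excluding R and L): {C, D, F}.
Backdoor paths from R to L:
  P1: R <- C -> E -> A -> L
  P2: R <- C -> E -> L
  P3: R <- C -> A <- E -> L
  P4: R <- C -> A -> L
  P5: R <- C -> Z <- F -> E -> A -> L
  P6: R <- C -> Z <- F -> E -> L
  P7: R <- C -> Z <- E -> A -> L
  P8: R <- C -> Z <- E -> L
The empty set is not sufficient: P1 (R <- C -> E -> A -> L) has no collider blocking it and no conditioned non-collider, so it is open.
Try {C}:
  P1: blocked at fork node C ∈ conditioning set.
  P2: blocked at fork node C ∈ conditioning set.
  P3: blocked at fork node C ∈ conditioning set.
  P4: blocked at fork node C ∈ conditioning set.
  P5: blocked at fork node C ∈ conditioning set.
  P6: blocked at fork node C ∈ conditioning set.
  P7: blocked at fork node C ∈ conditioning set.
  P8: blocked at fork node C ∈ conditioning set.
{C} contains no descendant of R and blocks every backdoor path.
No other singleton works — e.g. {D} leaves P1 open — so {C} is the unique smallest valid adjustment set.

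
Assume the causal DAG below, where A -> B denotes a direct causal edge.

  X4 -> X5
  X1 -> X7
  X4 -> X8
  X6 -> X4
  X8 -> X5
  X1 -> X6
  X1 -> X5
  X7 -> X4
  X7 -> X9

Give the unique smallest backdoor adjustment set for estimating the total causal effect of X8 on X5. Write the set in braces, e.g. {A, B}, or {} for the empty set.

{X4}

Variables eligible for adjustment (non-descendants of X8, excluding X8 and X5): {X1, X4, X6, X7, X9}.
Backdoor paths from X8 to X5:
  P1: X8 <- X4 <- X7 <- X1 -> X5
  P2: X8 <- X4 <- X6 <- X1 -> X5
  P3: X8 <- X4 -> X5
The empty set is not sufficient: P1 (X8 <- X4 <- X7 <- X1 -> X5) has no collider blocking it and no conditioned non-collider, so it is open.
Try {X4}:
  P1: blocked at chain node X4 ∈ conditioning set.
  P2: blocked at chain node X4 ∈ conditioning set.
  P3: blocked at fork node X4 ∈ conditioning set.
{X4} contains no descendant of X8 and blocks every backdoor path.
No other singleton works — e.g. {X1} leaves P3 open — so {X4} is the unique smallest valid adjustment set.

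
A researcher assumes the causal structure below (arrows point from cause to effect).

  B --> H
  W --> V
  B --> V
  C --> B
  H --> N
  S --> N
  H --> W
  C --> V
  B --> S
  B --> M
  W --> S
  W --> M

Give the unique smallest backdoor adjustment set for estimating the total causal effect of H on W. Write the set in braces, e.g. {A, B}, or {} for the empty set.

{}

Variables eligible for adjustment (non-descendants of H, excluding H and W): {B, C}.
Backdoor paths from H to W:
  P1: H <- B <- C -> V <- W
  P2: H <- B -> S <- W
  P3: H <- B -> V <- W
  P4: H <- B -> M <- W
Each backdoor path contains an unconditioned collider, so every path is already blocked with the empty conditioning set:
  P1: blocked at collider V (neither it nor any descendant is in the conditioning set).
  P2: blocked at collider S (neither it nor any descendant is in the conditioning set).
  P3: blocked at collider V (neither it nor any descendant is in the conditioning set).
  P4: blocked at collider M (neither it nor any descendant is in the conditioning set).
The empty set is therefore the unique smallest valid set.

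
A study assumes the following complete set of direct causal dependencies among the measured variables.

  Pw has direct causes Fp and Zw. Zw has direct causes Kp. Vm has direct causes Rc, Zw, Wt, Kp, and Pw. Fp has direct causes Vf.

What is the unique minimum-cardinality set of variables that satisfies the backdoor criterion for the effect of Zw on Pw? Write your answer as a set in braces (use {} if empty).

Variables eligible for adjustment (non-descendants of Zw, excluding Zw and Pw): {Fp, Kp, Rc, Vf, Wt}.
Backdoor paths from Zw to Pw:
  P1: Zw <- Kp -> Vm <- Pw
Each backdoor path contains an unconditioned collider, so every path is already blocked with the empty conditioning set:
  P1: blocked at collider Vm (neither it nor any descendant is in the conditioning set).
The empty set is therefore the unique smallest valid set.

{}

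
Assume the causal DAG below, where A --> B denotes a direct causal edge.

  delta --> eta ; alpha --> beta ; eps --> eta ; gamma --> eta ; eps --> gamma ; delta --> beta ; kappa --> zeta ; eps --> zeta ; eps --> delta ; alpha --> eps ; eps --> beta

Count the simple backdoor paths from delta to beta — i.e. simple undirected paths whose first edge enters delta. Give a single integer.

2

A backdoor path from delta to beta is any simple undirected path whose first edge points into delta (i.e. leaves delta via a parent).
Parents of delta: {eps}.
Enumerating:
  P1: delta <- eps <- alpha -> beta
  P2: delta <- eps -> beta
That exhausts the simple backdoor paths. Count: 2.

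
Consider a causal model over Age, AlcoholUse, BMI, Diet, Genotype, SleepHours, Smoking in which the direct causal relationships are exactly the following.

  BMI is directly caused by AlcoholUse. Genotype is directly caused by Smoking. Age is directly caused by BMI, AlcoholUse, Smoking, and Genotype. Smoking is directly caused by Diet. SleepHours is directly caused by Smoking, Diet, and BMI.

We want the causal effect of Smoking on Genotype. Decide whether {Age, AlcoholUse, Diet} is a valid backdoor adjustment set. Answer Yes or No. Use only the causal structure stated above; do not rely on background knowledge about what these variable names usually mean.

Backdoor paths from Smoking to Genotype (paths whose first edge points into Smoking):
  P1: Smoking <- Diet -> SleepHours <- BMI <- AlcoholUse -> Age <- Genotype
  P2: Smoking <- Diet -> SleepHours <- BMI -> Age <- Genotype
Condition 1 (no descendant of Smoking in the set): FAILS — Age is a descendant of Smoking.
Condition 2 (every backdoor path blocked by {Age, AlcoholUse, Diet}):
  P1: blocked at fork node Diet ∈ conditioning set.
  P2: blocked at fork node Diet ∈ conditioning set.
{Age, AlcoholUse, Diet} does not satisfy the backdoor criterion.

No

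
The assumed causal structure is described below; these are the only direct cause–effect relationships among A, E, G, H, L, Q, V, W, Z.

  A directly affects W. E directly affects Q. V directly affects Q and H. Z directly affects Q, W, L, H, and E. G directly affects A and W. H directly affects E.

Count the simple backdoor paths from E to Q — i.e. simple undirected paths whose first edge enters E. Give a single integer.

4

A backdoor path from E to Q is any simple undirected path whose first edge points into E (i.e. leaves E via a parent).
Parents of E: {H, Z}.
Enumerating:
  P1: E <- Z -> H <- V -> Q
  P2: E <- Z -> Q
  P3: E <- H <- Z -> Q
  P4: E <- H <- V -> Q
That exhausts the simple backdoor paths. Count: 4.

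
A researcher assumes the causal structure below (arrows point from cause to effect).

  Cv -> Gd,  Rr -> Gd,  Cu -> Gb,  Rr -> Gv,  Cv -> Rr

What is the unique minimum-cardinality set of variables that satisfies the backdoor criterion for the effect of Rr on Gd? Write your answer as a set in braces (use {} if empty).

{Cv}

Variables eligible for adjustment (non-descendants of Rr, excluding Rr and Gd): {Cu, Cv, Gb}.
Backdoor paths from Rr to Gd:
  P1: Rr <- Cv -> Gd
The empty set is not sufficient: P1 (Rr <- Cv -> Gd) has no collider blocking it and no conditioned non-collider, so it is open.
Try {Cv}:
  P1: blocked at fork node Cv ∈ conditioning set.
{Cv} contains no descendant of Rr and blocks every backdoor path.
No other singleton works — e.g. {Cu} leaves P1 open — so {Cv} is the unique smallest valid adjustment set.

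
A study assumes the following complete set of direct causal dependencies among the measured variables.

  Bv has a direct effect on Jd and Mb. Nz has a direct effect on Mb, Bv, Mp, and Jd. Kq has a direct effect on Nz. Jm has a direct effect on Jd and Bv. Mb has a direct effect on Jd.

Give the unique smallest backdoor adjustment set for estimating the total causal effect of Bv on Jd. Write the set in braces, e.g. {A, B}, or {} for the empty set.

Variables eligible for adjustment (non-descendants of Bv, excluding Bv and Jd): {Jm, Kq, Mp, Nz}.
Backdoor paths from Bv to Jd:
  P1: Bv <- Jm -> Jd
  P2: Bv <- Nz -> Mb -> Jd
  P3: Bv <- Nz -> Jd
The empty set is not sufficient: P1 (Bv <- Jm -> Jd) has no collider blocking it and no conditioned non-collider, so it is open.
Try {Jm, Nz}:
  P1: blocked at fork node Jm ∈ conditioning set.
  P2: blocked at fork node Nz ∈ conditioning set.
  P3: blocked at fork node Nz ∈ conditioning set.
{Jm, Nz} contains no descendant of Bv and blocks every backdoor path.
Every element of {Jm, Nz} is needed (dropping Jm leaves P1 open; dropping Nz leaves P2 open), so no proper subset is valid.
Among all size-2 subsets of the eligible variables, only {Jm, Nz} blocks every backdoor path, so it is the unique smallest valid adjustment set.

{Jm, Nz}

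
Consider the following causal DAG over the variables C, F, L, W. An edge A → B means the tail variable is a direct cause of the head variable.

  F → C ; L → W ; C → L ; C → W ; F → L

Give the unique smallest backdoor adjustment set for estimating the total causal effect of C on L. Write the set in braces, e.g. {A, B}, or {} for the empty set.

{F}

Variables eligible for adjustment (non-descendants of C, excluding C and L): {F}.
Backdoor paths from C to L:
  P1: C <- F -> L
The empty set is not sufficient: P1 (C <- F -> L) has no collider blocking it and no conditioned non-collider, so it is open.
Try {F}:
  P1: blocked at fork node F ∈ conditioning set.
{F} contains no descendant of C and blocks every backdoor path.
{F} is the unique smallest valid adjustment set.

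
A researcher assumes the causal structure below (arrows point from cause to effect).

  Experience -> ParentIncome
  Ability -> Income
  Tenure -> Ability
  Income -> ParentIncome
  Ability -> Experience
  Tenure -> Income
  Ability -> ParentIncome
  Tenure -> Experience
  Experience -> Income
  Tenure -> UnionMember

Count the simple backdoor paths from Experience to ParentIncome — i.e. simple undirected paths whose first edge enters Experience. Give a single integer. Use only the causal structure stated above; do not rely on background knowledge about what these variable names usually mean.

7

A backdoor path from Experience to ParentIncome is any simple undirected path whose first edge points into Experience (i.e. leaves Experience via a parent).
Parents of Experience: {Ability, Tenure}.
Enumerating:
  P1: Experience <- Tenure -> Ability -> Income -> ParentIncome
  P2: Experience <- Tenure -> Ability -> ParentIncome
  P3: Experience <- Tenure -> Income <- Ability -> ParentIncome
  P4: Experience <- Tenure -> Income -> ParentIncome
  P5: Experience <- Ability <- Tenure -> Income -> ParentIncome
  P6: Experience <- Ability -> Income -> ParentIncome
  P7: Experience <- Ability -> ParentIncome
That exhausts the simple backdoor paths. Count: 7.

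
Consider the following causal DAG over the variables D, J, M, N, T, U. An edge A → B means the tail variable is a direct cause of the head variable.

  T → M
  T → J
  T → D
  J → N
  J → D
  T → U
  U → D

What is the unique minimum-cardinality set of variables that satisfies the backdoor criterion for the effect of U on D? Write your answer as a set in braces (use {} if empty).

{T}

Variables eligible for adjustment (non-descendants of U, excluding U and D): {J, M, N, T}.
Backdoor paths from U to D:
  P1: U <- T -> J -> D
  P2: U <- T -> D
The empty set is not sufficient: P1 (U <- T -> J -> D) has no collider blocking it and no conditioned non-collider, so it is open.
Try {T}:
  P1: blocked at fork node T ∈ conditioning set.
  P2: blocked at fork node T ∈ conditioning set.
{T} contains no descendant of U and blocks every backdoor path.
No other singleton works — e.g. {M} leaves P1 open — so {T} is the unique smallest valid adjustment set.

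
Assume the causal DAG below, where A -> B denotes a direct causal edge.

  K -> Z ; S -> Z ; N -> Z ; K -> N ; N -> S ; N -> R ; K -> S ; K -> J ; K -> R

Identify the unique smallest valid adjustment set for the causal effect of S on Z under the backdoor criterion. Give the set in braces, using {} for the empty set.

{K, N}

Variables eligible for adjustment (non-descendants of S, excluding S and Z): {J, K, N, R}.
Backdoor paths from S to Z:
  P1: S <- K -> N -> Z
  P2: S <- K -> Z
  P3: S <- K -> R <- N -> Z
  P4: S <- N <- K -> Z
  P5: S <- N -> Z
  P6: S <- N -> R <- K -> Z
The empty set is not sufficient: P1 (S <- K -> N -> Z) has no collider blocking it and no conditioned non-collider, so it is open.
Try {K, N}:
  P1: blocked at fork node K ∈ conditioning set.
  P2: blocked at fork node K ∈ conditioning set.
  P3: blocked at fork node K ∈ conditioning set.
  P4: blocked at chain node N ∈ conditioning set.
  P5: blocked at fork node N ∈ conditioning set.
  P6: blocked at fork node N ∈ conditioning set.
{K, N} contains no descendant of S and blocks every backdoor path.
Every element of {K, N} is needed (dropping K leaves P2 open; dropping N leaves P5 open), so no proper subset is valid.
Among all size-2 subsets of the eligible variables, only {K, N} blocks every backdoor path, so it is the unique smallest valid adjustment set.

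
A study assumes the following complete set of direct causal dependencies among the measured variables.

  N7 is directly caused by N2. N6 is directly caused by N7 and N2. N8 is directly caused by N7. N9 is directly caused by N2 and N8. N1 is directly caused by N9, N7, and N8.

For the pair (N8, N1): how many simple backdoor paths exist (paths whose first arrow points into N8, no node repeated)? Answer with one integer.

3

A backdoor path from N8 to N1 is any simple undirected path whose first edge points into N8 (i.e. leaves N8 via a parent).
Parents of N8: {N7}.
Enumerating:
  P1: N8 <- N7 <- N2 -> N9 -> N1
  P2: N8 <- N7 -> N6 <- N2 -> N9 -> N1
  P3: N8 <- N7 -> N1
That exhausts the simple backdoor paths. Count: 3.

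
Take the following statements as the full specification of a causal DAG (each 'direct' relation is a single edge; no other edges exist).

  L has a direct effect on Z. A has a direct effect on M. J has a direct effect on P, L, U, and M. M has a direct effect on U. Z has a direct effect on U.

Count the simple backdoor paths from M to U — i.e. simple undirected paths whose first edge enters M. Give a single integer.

A backdoor path from M to U is any simple undirected path whose first edge points into M (i.e. leaves M via a parent).
Parents of M: {A, J}.
Enumerating:
  P1: M <- J -> L -> Z -> U
  P2: M <- J -> U
That exhausts the simple backdoor paths. Count: 2.

2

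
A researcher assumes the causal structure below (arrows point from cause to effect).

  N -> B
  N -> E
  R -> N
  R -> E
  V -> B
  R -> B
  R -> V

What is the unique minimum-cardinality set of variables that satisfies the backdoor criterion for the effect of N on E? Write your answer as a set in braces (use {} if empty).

{R}

Variables eligible for adjustment (non-descendants of N, excluding N and E): {R, V}.
Backdoor paths from N to E:
  P1: N <- R -> E
The empty set is not sufficient: P1 (N <- R -> E) has no collider blocking it and no conditioned non-collider, so it is open.
Try {R}:
  P1: blocked at fork node R ∈ conditioning set.
{R} contains no descendant of N and blocks every backdoor path.
No other singleton works — e.g. {V} leaves P1 open — so {R} is the unique smallest valid adjustment set.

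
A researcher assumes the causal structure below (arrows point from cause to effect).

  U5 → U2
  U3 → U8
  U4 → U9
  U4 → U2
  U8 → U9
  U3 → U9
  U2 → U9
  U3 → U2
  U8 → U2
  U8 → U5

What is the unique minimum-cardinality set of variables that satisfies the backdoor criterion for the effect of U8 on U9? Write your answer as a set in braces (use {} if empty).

{U3}

Variables eligible for adjustment (non-descendants of U8, excluding U8 and U9): {U3, U4}.
Backdoor paths from U8 to U9:
  P1: U8 <- U3 -> U2 <- U4 -> U9
  P2: U8 <- U3 -> U2 -> U9
  P3: U8 <- U3 -> U9
The empty set is not sufficient: P2 (U8 <- U3 -> U2 -> U9) has no collider blocking it and no conditioned non-collider, so it is open.
Try {U3}:
  P1: blocked at fork node U3 ∈ conditioning set.
  P2: blocked at fork node U3 ∈ conditioning set.
  P3: blocked at fork node U3 ∈ conditioning set.
{U3} contains no descendant of U8 and blocks every backdoor path.
No other singleton works — e.g. {U4} leaves P2 open — so {U3} is the unique smallest valid adjustment set.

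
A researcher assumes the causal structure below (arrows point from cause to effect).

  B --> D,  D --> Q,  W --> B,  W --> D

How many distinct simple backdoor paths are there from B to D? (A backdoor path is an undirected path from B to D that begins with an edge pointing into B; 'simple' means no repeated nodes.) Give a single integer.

1

A backdoor path from B to D is any simple undirected path whose first edge points into B (i.e. leaves B via a parent).
Parents of B: {W}.
Enumerating:
  P1: B <- W -> D
That exhausts the simple backdoor paths. Count: 1.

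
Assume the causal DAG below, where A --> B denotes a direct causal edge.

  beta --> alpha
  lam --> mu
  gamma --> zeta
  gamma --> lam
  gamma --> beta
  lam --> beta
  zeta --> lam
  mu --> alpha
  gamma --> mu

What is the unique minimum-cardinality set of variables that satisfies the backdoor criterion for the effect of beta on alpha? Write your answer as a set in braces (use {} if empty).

{mu}

Variables eligible for adjustment (non-descendants of beta, excluding beta and alpha): {gamma, lam, mu, zeta}.
Backdoor paths from beta to alpha:
  P1: beta <- gamma -> zeta -> lam -> mu -> alpha
  P2: beta <- gamma -> lam -> mu -> alpha
  P3: beta <- gamma -> mu -> alpha
  P4: beta <- lam <- gamma -> mu -> alpha
  P5: beta <- lam <- zeta <- gamma -> mu -> alpha
  P6: beta <- lam -> mu -> alpha
The empty set is not sufficient: P1 (beta <- gamma -> zeta -> lam -> mu -> alpha) has no collider blocking it and no conditioned non-collider, so it is open.
Try {mu}:
  P1: blocked at chain node mu ∈ conditioning set.
  P2: blocked at chain node mu ∈ conditioning set.
  P3: blocked at chain node mu ∈ conditioning set.
  P4: blocked at chain node mu ∈ conditioning set.
  P5: blocked at chain node mu ∈ conditioning set.
  P6: blocked at chain node mu ∈ conditioning set.
{mu} contains no descendant of beta and blocks every backdoor path.
No other singleton works — e.g. {gamma} leaves P6 open — so {mu} is the unique smallest valid adjustment set.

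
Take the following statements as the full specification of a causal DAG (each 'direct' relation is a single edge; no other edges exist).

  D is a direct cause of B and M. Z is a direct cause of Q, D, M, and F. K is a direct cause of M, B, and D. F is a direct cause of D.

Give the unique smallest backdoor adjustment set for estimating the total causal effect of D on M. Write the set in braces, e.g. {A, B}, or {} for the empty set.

Variables eligible for adjustment (non-descendants of D, excluding D and M): {F, K, Q, Z}.
Backdoor paths from D to M:
  P1: D <- K -> M
  P2: D <- Z -> M
  P3: D <- F <- Z -> M
The empty set is not sufficient: P1 (D <- K -> M) has no collider blocking it and no conditioned non-collider, so it is open.
Try {K, Z}:
  P1: blocked at fork node K ∈ conditioning set.
  P2: blocked at fork node Z ∈ conditioning set.
  P3: blocked at fork node Z ∈ conditioning set.
{K, Z} contains no descendant of D and blocks every backdoor path.
Every element of {K, Z} is needed (dropping K leaves P1 open; dropping Z leaves P2 open), so no proper subset is valid.
Among all size-2 subsets of the eligible variables, only {K, Z} blocks every backdoor path, so it is the unique smallest valid adjustment set.

{K, Z}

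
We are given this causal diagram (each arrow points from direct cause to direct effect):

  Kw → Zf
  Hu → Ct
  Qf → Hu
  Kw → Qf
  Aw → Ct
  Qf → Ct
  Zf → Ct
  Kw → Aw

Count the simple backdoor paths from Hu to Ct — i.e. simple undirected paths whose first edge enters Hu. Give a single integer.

3

A backdoor path from Hu to Ct is any simple undirected path whose first edge points into Hu (i.e. leaves Hu via a parent).
Parents of Hu: {Qf}.
Enumerating:
  P1: Hu <- Qf <- Kw -> Zf -> Ct
  P2: Hu <- Qf <- Kw -> Aw -> Ct
  P3: Hu <- Qf -> Ct
That exhausts the simple backdoor paths. Count: 3.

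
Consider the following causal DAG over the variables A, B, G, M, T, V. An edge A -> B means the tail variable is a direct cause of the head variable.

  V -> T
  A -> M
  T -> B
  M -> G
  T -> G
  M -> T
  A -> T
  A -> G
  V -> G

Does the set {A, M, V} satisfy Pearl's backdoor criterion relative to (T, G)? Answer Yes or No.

Yes

Backdoor paths from T to G (paths whose first edge points into T):
  P1: T <- V -> G
  P2: T <- A -> M -> G
  P3: T <- A -> G
  P4: T <- M <- A -> G
  P5: T <- M -> G
Condition 1 (no descendant of T in the set): holds — descendants of T are {B, G}; none are in {A, M, V}.
Condition 2 (every backdoor path blocked by {A, M, V}):
  P1: blocked at fork node V ∈ conditioning set.
  P2: blocked at fork node A ∈ conditioning set.
  P3: blocked at fork node A ∈ conditioning set.
  P4: blocked at chain node M ∈ conditioning set.
  P5: blocked at fork node M ∈ conditioning set.
{A, M, V} satisfies the backdoor criterion.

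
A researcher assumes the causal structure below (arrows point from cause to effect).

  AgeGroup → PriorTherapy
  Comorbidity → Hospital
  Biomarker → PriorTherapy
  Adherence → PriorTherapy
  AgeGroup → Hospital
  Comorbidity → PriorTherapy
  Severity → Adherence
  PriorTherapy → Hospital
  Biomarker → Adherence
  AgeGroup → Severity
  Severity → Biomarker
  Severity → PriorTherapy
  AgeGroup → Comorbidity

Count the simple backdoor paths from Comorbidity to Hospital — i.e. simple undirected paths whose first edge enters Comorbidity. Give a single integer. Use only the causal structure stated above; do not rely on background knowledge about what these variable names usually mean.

A backdoor path from Comorbidity to Hospital is any simple undirected path whose first edge points into Comorbidity (i.e. leaves Comorbidity via a parent).
Parents of Comorbidity: {AgeGroup}.
Enumerating:
  P1: Comorbidity <- AgeGroup -> Severity -> Biomarker -> Adherence -> PriorTherapy -> Hospital
  P2: Comorbidity <- AgeGroup -> Severity -> Biomarker -> PriorTherapy -> Hospital
  P3: Comorbidity <- AgeGroup -> Severity -> Adherence <- Biomarker -> PriorTherapy -> Hospital
  P4: Comorbidity <- AgeGroup -> Severity -> Adherence -> PriorTherapy -> Hospital
  P5: Comorbidity <- AgeGroup -> Severity -> PriorTherapy -> Hospital
  P6: Comorbidity <- AgeGroup -> PriorTherapy -> Hospital
  P7: Comorbidity <- AgeGroup -> Hospital
That exhausts the simple backdoor paths. Count: 7.

7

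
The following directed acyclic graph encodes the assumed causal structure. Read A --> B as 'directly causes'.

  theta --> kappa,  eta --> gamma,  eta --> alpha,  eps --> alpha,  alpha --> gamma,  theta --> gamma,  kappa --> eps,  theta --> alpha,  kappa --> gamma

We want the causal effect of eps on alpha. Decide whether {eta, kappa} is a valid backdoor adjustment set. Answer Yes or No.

Backdoor paths from eps to alpha (paths whose first edge points into eps):
  P1: eps <- kappa <- theta -> alpha
  P2: eps <- kappa <- theta -> gamma <- eta -> alpha
  P3: eps <- kappa <- theta -> gamma <- alpha
  P4: eps <- kappa -> gamma <- theta -> alpha
  P5: eps <- kappa -> gamma <- eta -> alpha
  P6: eps <- kappa -> gamma <- alpha
Condition 1 (no descendant of eps in the set): holds — descendants of eps are {alpha, gamma}; none are in {eta, kappa}.
Condition 2 (every backdoor path blocked by {eta, kappa}):
  P1: blocked at chain node kappa ∈ conditioning set.
  P2: blocked at chain node kappa ∈ conditioning set.
  P3: blocked at chain node kappa ∈ conditioning set.
  P4: blocked at fork node kappa ∈ conditioning set.
  P5: blocked at fork node kappa ∈ conditioning set.
  P6: blocked at fork node kappa ∈ conditioning set.
{eta, kappa} satisfies the backdoor criterion.

Yes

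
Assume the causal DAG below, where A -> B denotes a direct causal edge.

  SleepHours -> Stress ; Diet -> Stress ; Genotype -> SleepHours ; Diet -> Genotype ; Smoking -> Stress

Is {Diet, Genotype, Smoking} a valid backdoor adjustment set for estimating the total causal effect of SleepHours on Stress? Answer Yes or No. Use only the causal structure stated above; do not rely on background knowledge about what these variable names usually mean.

Backdoor paths from SleepHours to Stress (paths whose first edge points into SleepHours):
  P1: SleepHours <- Genotype <- Diet -> Stress
Condition 1 (no descendant of SleepHours in the set): holds — descendants of SleepHours are {Stress}; none are in {Diet, Genotype, Smoking}.
Condition 2 (every backdoor path blocked by {Diet, Genotype, Smoking}):
  P1: blocked at chain node Genotype ∈ conditioning set.
{Diet, Genotype, Smoking} satisfies the backdoor criterion.

Yes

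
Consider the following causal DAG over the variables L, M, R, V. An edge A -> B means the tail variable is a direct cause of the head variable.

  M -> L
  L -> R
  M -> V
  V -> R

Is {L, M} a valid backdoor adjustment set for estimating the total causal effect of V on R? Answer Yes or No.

Backdoor paths from V to R (paths whose first edge points into V):
  P1: V <- M -> L -> R
Condition 1 (no descendant of V in the set): holds — descendants of V are {R}; none are in {L, M}.
Condition 2 (every backdoor path blocked by {L, M}):
  P1: blocked at fork node M ∈ conditioning set.
{L, M} satisfies the backdoor criterion.

Yes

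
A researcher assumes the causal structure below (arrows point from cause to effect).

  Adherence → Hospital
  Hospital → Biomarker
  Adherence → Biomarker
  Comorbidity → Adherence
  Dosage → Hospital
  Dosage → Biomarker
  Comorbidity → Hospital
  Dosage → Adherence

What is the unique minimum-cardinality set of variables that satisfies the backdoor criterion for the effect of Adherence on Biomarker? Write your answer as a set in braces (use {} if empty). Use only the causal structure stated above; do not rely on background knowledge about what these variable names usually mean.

Variables eligible for adjustment (non-descendants of Adherence, excluding Adherence and Biomarker): {Comorbidity, Dosage}.
Backdoor paths from Adherence to Biomarker:
  P1: Adherence <- Comorbidity -> Hospital <- Dosage -> Biomarker
  P2: Adherence <- Comorbidity -> Hospital -> Biomarker
  P3: Adherence <- Dosage -> Hospital -> Biomarker
  P4: Adherence <- Dosage -> Biomarker
The empty set is not sufficient: P2 (Adherence <- Comorbidity -> Hospital -> Biomarker) has no collider blocking it and no conditioned non-collider, so it is open.
Try {Comorbidity, Dosage}:
  P1: blocked at fork node Comorbidity ∈ conditioning set.
  P2: blocked at fork node Comorbidity ∈ conditioning set.
  P3: blocked at fork node Dosage ∈ conditioning set.
  P4: blocked at fork node Dosage ∈ conditioning set.
{Comorbidity, Dosage} contains no descendant of Adherence and blocks every backdoor path.
Every element of {Comorbidity, Dosage} is needed (dropping Comorbidity leaves P2 open; dropping Dosage leaves P3 open), so no proper subset is valid.
Among all size-2 subsets of the eligible variables, only {Comorbidity, Dosage} blocks every backdoor path, so it is the unique smallest valid adjustment set.

{Comorbidity, Dosage}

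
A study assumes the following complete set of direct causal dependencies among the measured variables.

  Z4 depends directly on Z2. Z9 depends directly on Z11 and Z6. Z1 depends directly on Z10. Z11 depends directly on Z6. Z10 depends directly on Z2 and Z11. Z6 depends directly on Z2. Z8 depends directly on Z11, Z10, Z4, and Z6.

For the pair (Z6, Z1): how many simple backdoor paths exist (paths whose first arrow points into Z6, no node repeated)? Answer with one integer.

A backdoor path from Z6 to Z1 is any simple undirected path whose first edge points into Z6 (i.e. leaves Z6 via a parent).
Parents of Z6: {Z2}.
Enumerating:
  P1: Z6 <- Z2 -> Z4 -> Z8 <- Z11 -> Z10 -> Z1
  P2: Z6 <- Z2 -> Z4 -> Z8 <- Z10 -> Z1
  P3: Z6 <- Z2 -> Z10 -> Z1
That exhausts the simple backdoor paths. Count: 3.

3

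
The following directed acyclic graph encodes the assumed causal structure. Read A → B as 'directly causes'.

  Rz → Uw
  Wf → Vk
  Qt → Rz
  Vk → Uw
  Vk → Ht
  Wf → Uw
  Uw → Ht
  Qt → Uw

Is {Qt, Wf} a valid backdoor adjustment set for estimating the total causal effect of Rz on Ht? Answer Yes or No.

Yes

Backdoor paths from Rz to Ht (paths whose first edge points into Rz):
  P1: Rz <- Qt -> Uw <- Wf -> Vk -> Ht
  P2: Rz <- Qt -> Uw <- Vk -> Ht
  P3: Rz <- Qt -> Uw -> Ht
Condition 1 (no descendant of Rz in the set): holds — descendants of Rz are {Ht, Uw}; none are in {Qt, Wf}.
Condition 2 (every backdoor path blocked by {Qt, Wf}):
  P1: blocked at fork node Qt ∈ conditioning set.
  P2: blocked at fork node Qt ∈ conditioning set.
  P3: blocked at fork node Qt ∈ conditioning set.
{Qt, Wf} satisfies the backdoor criterion.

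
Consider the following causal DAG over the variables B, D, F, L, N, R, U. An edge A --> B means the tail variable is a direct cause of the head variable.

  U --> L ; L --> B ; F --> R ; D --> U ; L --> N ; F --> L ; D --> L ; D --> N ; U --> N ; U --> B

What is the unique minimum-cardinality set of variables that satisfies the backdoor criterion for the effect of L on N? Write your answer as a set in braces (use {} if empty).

{D, U}

Variables eligible for adjustment (non-descendants of L, excluding L and N): {D, F, R, U}.
Backdoor paths from L to N:
  P1: L <- D -> U -> N
  P2: L <- D -> N
  P3: L <- U <- D -> N
  P4: L <- U -> N
The empty set is not sufficient: P1 (L <- D -> U -> N) has no collider blocking it and no conditioned non-collider, so it is open.
Try {D, U}:
  P1: blocked at fork node D ∈ conditioning set.
  P2: blocked at fork node D ∈ conditioning set.
  P3: blocked at chain node U ∈ conditioning set.
  P4: blocked at fork node U ∈ conditioning set.
{D, U} contains no descendant of L and blocks every backdoor path.
Every element of {D, U} is needed (dropping D leaves P2 open; dropping U leaves P4 open), so no proper subset is valid.
Among all size-2 subsets of the eligible variables, only {D, U} blocks every backdoor path, so it is the unique smallest valid adjustment set.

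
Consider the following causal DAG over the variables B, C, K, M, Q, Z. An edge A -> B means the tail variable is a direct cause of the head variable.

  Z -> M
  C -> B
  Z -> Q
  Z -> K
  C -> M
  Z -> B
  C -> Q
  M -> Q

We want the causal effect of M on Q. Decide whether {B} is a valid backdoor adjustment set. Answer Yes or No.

Backdoor paths from M to Q (paths whose first edge points into M):
  P1: M <- Z -> Q
  P2: M <- Z -> B <- C -> Q
  P3: M <- C -> Q
  P4: M <- C -> B <- Z -> Q
Condition 1 (no descendant of M in the set): holds — descendants of M are {Q}; none are in {B}.
Condition 2 (every backdoor path blocked by {B}):
  P1: open — no interior node is in the conditioning set.
  P2: open — collider(s) B are conditioned on (or have a conditioned descendant) and no non-collider on the path is in the set.
  P3: open — no interior node is in the conditioning set.
  P4: open — collider(s) B are conditioned on (or have a conditioned descendant) and no non-collider on the path is in the set.
{B} does not satisfy the backdoor criterion.

No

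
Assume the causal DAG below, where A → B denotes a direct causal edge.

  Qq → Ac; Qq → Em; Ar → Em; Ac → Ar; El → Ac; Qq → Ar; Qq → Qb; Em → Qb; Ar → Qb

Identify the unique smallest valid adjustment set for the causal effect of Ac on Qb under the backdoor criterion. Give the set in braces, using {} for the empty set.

Variables eligible for adjustment (non-descendants of Ac, excluding Ac and Qb): {El, Qq}.
Backdoor paths from Ac to Qb:
  P1: Ac <- Qq -> Ar -> Em -> Qb
  P2: Ac <- Qq -> Ar -> Qb
  P3: Ac <- Qq -> Em <- Ar -> Qb
  P4: Ac <- Qq -> Em -> Qb
  P5: Ac <- Qq -> Qb
The empty set is not sufficient: P1 (Ac <- Qq -> Ar -> Em -> Qb) has no collider blocking it and no conditioned non-collider, so it is open.
Try {Qq}:
  P1: blocked at fork node Qq ∈ conditioning set.
  P2: blocked at fork node Qq ∈ conditioning set.
  P3: blocked at fork node Qq ∈ conditioning set.
  P4: blocked at fork node Qq ∈ conditioning set.
  P5: blocked at fork node Qq ∈ conditioning set.
{Qq} contains no descendant of Ac and blocks every backdoor path.
No other singleton works — e.g. {El} leaves P1 open — so {Qq} is the unique smallest valid adjustment set.

{Qq}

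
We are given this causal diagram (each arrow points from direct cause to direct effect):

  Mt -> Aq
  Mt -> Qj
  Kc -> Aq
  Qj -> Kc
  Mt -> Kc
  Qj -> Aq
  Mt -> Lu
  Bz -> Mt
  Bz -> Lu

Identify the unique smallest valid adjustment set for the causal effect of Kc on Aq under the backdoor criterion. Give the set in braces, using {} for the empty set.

Variables eligible for adjustment (non-descendants of Kc, excluding Kc and Aq): {Bz, Lu, Mt, Qj}.
Backdoor paths from Kc to Aq:
  P1: Kc <- Mt -> Qj -> Aq
  P2: Kc <- Mt -> Aq
  P3: Kc <- Qj <- Mt -> Aq
  P4: Kc <- Qj -> Aq
The empty set is not sufficient: P1 (Kc <- Mt -> Qj -> Aq) has no collider blocking it and no conditioned non-collider, so it is open.
Try {Mt, Qj}:
  P1: blocked at fork node Mt ∈ conditioning set.
  P2: blocked at fork node Mt ∈ conditioning set.
  P3: blocked at chain node Qj ∈ conditioning set.
  P4: blocked at fork node Qj ∈ conditioning set.
{Mt, Qj} contains no descendant of Kc and blocks every backdoor path.
Every element of {Mt, Qj} is needed (dropping Mt leaves P2 open; dropping Qj leaves P4 open), so no proper subset is valid.
Among all size-2 subsets of the eligible variables, only {Mt, Qj} blocks every backdoor path, so it is the unique smallest valid adjustment set.

{Mt, Qj}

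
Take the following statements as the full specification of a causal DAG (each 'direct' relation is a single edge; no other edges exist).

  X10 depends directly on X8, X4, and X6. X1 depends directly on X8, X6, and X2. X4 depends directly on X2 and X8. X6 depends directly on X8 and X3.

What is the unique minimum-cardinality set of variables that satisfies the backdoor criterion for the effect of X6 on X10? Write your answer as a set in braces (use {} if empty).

{X8}

Variables eligible for adjustment (non-descendants of X6, excluding X6 and X10): {X2, X3, X4, X8}.
Backdoor paths from X6 to X10:
  P1: X6 <- X8 -> X4 -> X10
  P2: X6 <- X8 -> X10
  P3: X6 <- X8 -> X1 <- X2 -> X4 -> X10
The empty set is not sufficient: P1 (X6 <- X8 -> X4 -> X10) has no collider blocking it and no conditioned non-collider, so it is open.
Try {X8}:
  P1: blocked at fork node X8 ∈ conditioning set.
  P2: blocked at fork node X8 ∈ conditioning set.
  P3: blocked at fork node X8 ∈ conditioning set.
{X8} contains no descendant of X6 and blocks every backdoor path.
No other singleton works — e.g. {X3} leaves P1 open — so {X8} is the unique smallest valid adjustment set.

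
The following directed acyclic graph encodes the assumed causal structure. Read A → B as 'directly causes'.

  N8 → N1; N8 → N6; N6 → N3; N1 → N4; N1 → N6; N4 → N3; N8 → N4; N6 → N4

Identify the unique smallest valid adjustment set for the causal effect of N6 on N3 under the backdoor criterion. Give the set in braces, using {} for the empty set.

Variables eligible for adjustment (non-descendants of N6, excluding N6 and N3): {N1, N8}.
Backdoor paths from N6 to N3:
  P1: N6 <- N8 -> N1 -> N4 -> N3
  P2: N6 <- N8 -> N4 -> N3
  P3: N6 <- N1 <- N8 -> N4 -> N3
  P4: N6 <- N1 -> N4 -> N3
The empty set is not sufficient: P1 (N6 <- N8 -> N1 -> N4 -> N3) has no collider blocking it and no conditioned non-collider, so it is open.
Try {N1, N8}:
  P1: blocked at fork node N8 ∈ conditioning set.
  P2: blocked at fork node N8 ∈ conditioning set.
  P3: blocked at chain node N1 ∈ conditioning set.
  P4: blocked at fork node N1 ∈ conditioning set.
{N1, N8} contains no descendant of N6 and blocks every backdoor path.
Every element of {N1, N8} is needed (dropping N1 leaves P4 open; dropping N8 leaves P2 open), so no proper subset is valid.
Among all size-2 subsets of the eligible variables, only {N1, N8} blocks every backdoor path, so it is the unique smallest valid adjustment set.

{N1, N8}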